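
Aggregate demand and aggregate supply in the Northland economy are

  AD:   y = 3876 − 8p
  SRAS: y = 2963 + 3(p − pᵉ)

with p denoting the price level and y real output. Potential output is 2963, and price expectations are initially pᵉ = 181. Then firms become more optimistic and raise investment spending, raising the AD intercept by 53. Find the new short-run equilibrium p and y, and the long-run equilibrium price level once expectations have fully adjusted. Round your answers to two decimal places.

AD shifts right: new AD is y = 3929 − 8p. With pᵉ = 181, SRAS is y = 2420 + 3p.
Short run: 3929 − 8p = 2420 + 3p gives 1509 = 11p, so p = 137.18 and y = 3929 − 8p = 2831.55.
y = 2831.55 is below potential 2963; expectations adjust and SRAS shifts right until y = 2963.
Long run: on the new AD curve, 2963 = 3929 − 8p gives p = 120.75.

Short run: p = 137.18, y = 2831.55. Long run: p = 120.75.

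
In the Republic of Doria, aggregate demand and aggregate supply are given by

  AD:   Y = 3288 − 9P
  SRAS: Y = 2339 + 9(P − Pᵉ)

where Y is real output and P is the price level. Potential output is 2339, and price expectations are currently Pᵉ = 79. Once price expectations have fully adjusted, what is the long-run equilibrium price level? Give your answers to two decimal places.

Short run: with Pᵉ = 79, SRAS is Y = 1628 + 9P. Setting AD = SRAS gives 1660 = 18P, so P = 92.22 and Y = 3288 − 9P = 2458.00.
Output 2458.00 is above potential 2339, so over time expected prices rise and SRAS shifts left until Y returns to 2339.
Long run: Y = 2339 on the AD curve gives 2339 = 3288 − 9P, so P = 105.44.

Long-run P = 105.44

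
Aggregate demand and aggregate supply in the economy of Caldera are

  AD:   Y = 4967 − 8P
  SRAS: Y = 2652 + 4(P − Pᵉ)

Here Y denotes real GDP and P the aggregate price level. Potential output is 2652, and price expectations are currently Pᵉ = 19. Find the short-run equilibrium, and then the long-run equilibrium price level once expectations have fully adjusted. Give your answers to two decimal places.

Short run: with Pᵉ = 19, SRAS is Y = 2576 + 4P. Setting AD = SRAS gives 2391 = 12P, so P = 199.25 and Y = 4967 − 8P = 3373.00.
Output 3373.00 is above potential 2652, so over time expected prices rise and SRAS shifts left until Y returns to 2652.
Long run: Y = 2652 on the AD curve gives 2652 = 4967 − 8P, so P = 289.38.

Short run: P = 199.25, Y = 3373.00. Long run: P = 289.38.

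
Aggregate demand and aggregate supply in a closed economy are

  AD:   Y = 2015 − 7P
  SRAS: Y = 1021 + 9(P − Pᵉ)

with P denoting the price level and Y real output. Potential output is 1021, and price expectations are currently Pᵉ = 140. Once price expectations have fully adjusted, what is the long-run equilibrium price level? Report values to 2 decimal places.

Long-run P = 142.00

Short run: with Pᵉ = 140, SRAS is Y = 9P − 239. Setting AD = SRAS gives 2254 = 16P, so P = 140.88 and Y = 2015 − 7P = 1028.88.
Output 1028.88 is above potential 1021, so over time expected prices rise and SRAS shifts left until Y returns to 1021.
Long run: Y = 1021 on the AD curve gives 1021 = 2015 − 7P, so P = 142.00.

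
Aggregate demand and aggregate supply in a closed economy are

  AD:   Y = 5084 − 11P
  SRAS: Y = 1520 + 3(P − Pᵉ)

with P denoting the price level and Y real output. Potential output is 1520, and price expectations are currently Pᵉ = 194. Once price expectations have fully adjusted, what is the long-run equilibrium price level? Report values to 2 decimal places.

Long-run P = 324.00

Short run: with Pᵉ = 194, SRAS is Y = 938 + 3P. Setting AD = SRAS gives 4146 = 14P, so P = 296.14 and Y = 5084 − 11P = 1826.43.
Output 1826.43 is above potential 1520, so over time expected prices rise and SRAS shifts left until Y returns to 1520.
Long run: Y = 1520 on the AD curve gives 1520 = 5084 − 11P, so P = 324.00.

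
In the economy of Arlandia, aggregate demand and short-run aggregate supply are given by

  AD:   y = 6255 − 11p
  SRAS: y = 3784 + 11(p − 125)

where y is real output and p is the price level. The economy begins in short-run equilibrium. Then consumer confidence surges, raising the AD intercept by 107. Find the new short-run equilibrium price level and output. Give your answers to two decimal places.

p = 179.68, y = 4385.50

This is a positive demand shock: AD shifts right.
New AD: y = 6362 − 11p.
SRAS can be written y = 2409 + 11p.
Set AD = SRAS: 6362 − 11p = 2409 + 11p, so 3953 = 22p and p = 179.68.
Substituting into AD, y = 4385.50.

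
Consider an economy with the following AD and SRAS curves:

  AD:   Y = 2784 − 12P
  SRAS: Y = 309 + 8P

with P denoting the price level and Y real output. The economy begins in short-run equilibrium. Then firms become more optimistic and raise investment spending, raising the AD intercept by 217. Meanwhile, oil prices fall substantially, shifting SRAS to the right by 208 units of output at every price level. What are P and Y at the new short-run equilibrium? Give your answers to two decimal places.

After both shocks: AD is Y = 3001 − 12P and SRAS is Y = 517 + 8P.
Setting them equal: 2484 = 20P, so P = 124.20.
Substituting into AD, Y = 1510.60.

P = 124.20, Y = 1510.60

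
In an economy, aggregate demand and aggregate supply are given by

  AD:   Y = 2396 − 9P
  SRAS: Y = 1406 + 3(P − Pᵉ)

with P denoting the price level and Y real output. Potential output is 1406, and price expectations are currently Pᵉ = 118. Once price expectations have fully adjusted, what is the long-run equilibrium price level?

Long-run P = 110

Short run: with Pᵉ = 118, SRAS is Y = 1052 + 3P. Setting AD = SRAS gives 1344 = 12P, so P = 112 and Y = 2396 − 9·112 = 1388.
Output 1388 is below potential 1406, so over time expected prices fall and SRAS shifts right until Y returns to 1406.
Long run: Y = 1406 on the AD curve gives 1406 = 2396 − 9P, so P = 110.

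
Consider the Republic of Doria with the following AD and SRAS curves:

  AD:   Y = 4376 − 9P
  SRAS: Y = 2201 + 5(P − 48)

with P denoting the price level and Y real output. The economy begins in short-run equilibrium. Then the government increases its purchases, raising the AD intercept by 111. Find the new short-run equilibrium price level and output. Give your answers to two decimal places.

This is a positive demand shock: AD shifts right.
New AD: Y = 4487 − 9P.
SRAS can be written Y = 1961 + 5P.
Set AD = SRAS: 4487 − 9P = 1961 + 5P, so 2526 = 14P and P = 180.43.
Substituting into AD, Y = 2863.14.

P = 180.43, Y = 2863.14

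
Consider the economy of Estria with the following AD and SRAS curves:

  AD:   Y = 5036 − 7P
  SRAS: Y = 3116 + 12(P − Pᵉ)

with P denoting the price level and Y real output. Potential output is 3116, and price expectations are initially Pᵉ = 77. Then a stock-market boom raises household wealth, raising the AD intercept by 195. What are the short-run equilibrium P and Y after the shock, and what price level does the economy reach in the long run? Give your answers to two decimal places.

AD shifts right: new AD is Y = 5231 − 7P. With Pᵉ = 77, SRAS is Y = 2192 + 12P.
Short run: 5231 − 7P = 2192 + 12P gives 3039 = 19P, so P = 159.95 and Y = 5231 − 7P = 4111.37.
Y = 4111.37 is above potential 3116; expectations adjust and SRAS shifts left until Y = 3116.
Long run: on the new AD curve, 3116 = 5231 − 7P gives P = 302.14.

Short run: P = 159.95, Y = 4111.37. Long run: P = 302.14.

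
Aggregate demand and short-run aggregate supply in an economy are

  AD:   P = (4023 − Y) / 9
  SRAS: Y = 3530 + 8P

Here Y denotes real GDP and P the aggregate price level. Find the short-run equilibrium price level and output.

P = 29, Y = 3762

Rearrange AD to Y = 4023 − 9P.
Set AD = SRAS: 4023 − 9P = 3530 + 8P, so 493 = 17P and P = 29.
Then Y = 4023 − 9·29 = 3762.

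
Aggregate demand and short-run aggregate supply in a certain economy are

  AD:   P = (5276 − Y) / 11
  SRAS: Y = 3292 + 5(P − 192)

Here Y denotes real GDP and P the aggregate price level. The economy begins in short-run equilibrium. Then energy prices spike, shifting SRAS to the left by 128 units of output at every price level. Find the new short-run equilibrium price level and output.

P = 192, Y = 3164

This is a negative supply shock: SRAS shifts left.
New SRAS: Y = 2204 + 5P.
Set AD = SRAS: 5276 − 11P = 2204 + 5P, so 3072 = 16P and P = 192.
Y = 5276 − 11·192 = 3164.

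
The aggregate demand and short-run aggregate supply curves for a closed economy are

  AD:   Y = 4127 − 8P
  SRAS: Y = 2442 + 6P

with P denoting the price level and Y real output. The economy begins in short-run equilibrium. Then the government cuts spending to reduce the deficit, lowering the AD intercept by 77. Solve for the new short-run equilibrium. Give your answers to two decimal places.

This is a negative demand shock: AD shifts left.
New AD: Y = 4050 − 8P.
Set AD = SRAS: 4050 − 8P = 2442 + 6P, so 1608 = 14P and P = 114.86.
Substituting into AD, Y = 3131.14.

P = 114.86, Y = 3131.14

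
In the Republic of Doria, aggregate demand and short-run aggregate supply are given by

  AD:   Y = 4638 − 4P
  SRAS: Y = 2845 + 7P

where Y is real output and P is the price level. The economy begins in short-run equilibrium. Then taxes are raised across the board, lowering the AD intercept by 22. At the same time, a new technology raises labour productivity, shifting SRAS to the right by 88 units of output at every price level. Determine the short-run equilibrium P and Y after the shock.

P = 153, Y = 4004

After both shocks: AD is Y = 4616 − 4P and SRAS is Y = 2933 + 7P.
Setting them equal: 1683 = 11P, so P = 153.
Y = 4616 − 4·153 = 4004.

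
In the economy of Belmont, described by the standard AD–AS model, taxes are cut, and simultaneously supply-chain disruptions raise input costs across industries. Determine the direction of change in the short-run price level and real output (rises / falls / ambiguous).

Price level: rises; output: ambiguous

The first event is a positive demand shock: AD shifts right, which by itself pushes P up and Y up.
The second is an adverse supply shock: SRAS shifts left, which by itself pushes P up and Y down.
Both shocks push P up, so P rises. The two shocks push Y in opposite directions, so the effect on Y is ambiguous.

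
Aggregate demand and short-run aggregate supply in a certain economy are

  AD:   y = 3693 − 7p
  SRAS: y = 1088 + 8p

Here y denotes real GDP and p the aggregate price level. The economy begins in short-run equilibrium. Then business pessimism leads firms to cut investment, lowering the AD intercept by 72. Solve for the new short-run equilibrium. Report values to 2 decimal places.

p = 168.87, y = 2438.93

This is a negative demand shock: AD shifts left.
New AD: y = 3621 − 7p.
Set AD = SRAS: 3621 − 7p = 1088 + 8p, so 2533 = 15p and p = 168.87.
Substituting into AD, y = 2438.93.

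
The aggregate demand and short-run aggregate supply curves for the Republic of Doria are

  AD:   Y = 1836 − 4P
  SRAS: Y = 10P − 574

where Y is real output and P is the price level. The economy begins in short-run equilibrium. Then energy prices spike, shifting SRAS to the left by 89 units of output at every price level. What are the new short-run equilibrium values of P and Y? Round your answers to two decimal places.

This is a negative supply shock: SRAS shifts left.
New SRAS: Y = 10P − 663.
Set AD = SRAS: 1836 − 4P = 10P − 663, so 2499 = 14P and P = 178.50.
Substituting into AD, Y = 1122.00.

P = 178.50, Y = 1122.00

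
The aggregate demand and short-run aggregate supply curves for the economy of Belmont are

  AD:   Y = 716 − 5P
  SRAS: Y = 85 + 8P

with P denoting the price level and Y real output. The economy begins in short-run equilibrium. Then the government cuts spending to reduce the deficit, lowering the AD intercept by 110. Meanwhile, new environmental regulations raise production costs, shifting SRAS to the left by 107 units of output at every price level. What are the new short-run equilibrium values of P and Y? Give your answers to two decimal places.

After both shocks: AD is Y = 606 − 5P and SRAS is Y = 8P − 22.
Setting them equal: 628 = 13P, so P = 48.31.
Substituting into AD, Y = 364.46.

P = 48.31, Y = 364.46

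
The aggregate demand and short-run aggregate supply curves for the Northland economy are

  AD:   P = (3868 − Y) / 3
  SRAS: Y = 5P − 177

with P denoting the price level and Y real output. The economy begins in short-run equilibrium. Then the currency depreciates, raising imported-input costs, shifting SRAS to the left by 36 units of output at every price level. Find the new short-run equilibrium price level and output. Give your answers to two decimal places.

This is a negative supply shock: SRAS shifts left.
New SRAS: Y = 5P − 213.
Set AD = SRAS: 3868 − 3P = 5P − 213, so 4081 = 8P and P = 510.13.
Substituting into AD, Y = 2337.63.

P = 510.13, Y = 2337.63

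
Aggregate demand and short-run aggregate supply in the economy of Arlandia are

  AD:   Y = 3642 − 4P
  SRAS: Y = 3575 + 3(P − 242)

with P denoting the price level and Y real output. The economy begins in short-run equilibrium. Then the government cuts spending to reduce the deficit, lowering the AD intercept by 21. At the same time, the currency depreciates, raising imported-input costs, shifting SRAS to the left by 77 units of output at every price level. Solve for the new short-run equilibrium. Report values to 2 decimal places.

P = 121.29, Y = 3135.86

After both shocks: AD is Y = 3621 − 4P and SRAS is Y = 2772 + 3P.
Setting them equal: 849 = 7P, so P = 121.29.
Substituting into AD, Y = 3135.86.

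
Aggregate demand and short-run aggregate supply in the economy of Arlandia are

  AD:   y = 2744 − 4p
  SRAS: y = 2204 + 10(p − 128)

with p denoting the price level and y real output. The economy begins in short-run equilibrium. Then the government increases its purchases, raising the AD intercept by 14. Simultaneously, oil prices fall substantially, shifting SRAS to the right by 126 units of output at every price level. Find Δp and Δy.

After both shocks: AD is y = 2758 − 4p and SRAS is y = 1050 + 10p.
Setting them equal: 1708 = 14p, so p = 122.
y = 2758 − 4·122 = 2270.
Initially p = 130, y = 2224, so Δp = -8 and Δy = +46.

Δp = -8, Δy = +46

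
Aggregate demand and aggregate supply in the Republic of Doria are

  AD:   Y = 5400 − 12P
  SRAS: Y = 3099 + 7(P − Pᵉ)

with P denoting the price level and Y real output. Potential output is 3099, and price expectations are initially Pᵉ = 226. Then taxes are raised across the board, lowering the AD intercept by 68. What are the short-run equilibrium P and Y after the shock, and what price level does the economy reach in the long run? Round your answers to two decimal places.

AD shifts left: new AD is Y = 5332 − 12P. With Pᵉ = 226, SRAS is Y = 1517 + 7P.
Short run: 5332 − 12P = 1517 + 7P gives 3815 = 19P, so P = 200.79 and Y = 5332 − 12P = 2922.53.
Y = 2922.53 is below potential 3099; expectations adjust and SRAS shifts right until Y = 3099.
Long run: on the new AD curve, 3099 = 5332 − 12P gives P = 186.08.

Short run: P = 200.79, Y = 2922.53. Long run: P = 186.08.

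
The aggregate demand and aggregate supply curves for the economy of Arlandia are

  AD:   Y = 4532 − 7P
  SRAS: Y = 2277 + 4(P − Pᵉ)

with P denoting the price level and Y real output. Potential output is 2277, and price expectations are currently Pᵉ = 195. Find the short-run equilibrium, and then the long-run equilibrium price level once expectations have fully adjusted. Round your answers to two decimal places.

Short run: with Pᵉ = 195, SRAS is Y = 1497 + 4P. Setting AD = SRAS gives 3035 = 11P, so P = 275.91 and Y = 4532 − 7P = 2600.64.
Output 2600.64 is above potential 2277, so over time expected prices rise and SRAS shifts left until Y returns to 2277.
Long run: Y = 2277 on the AD curve gives 2277 = 4532 − 7P, so P = 322.14.

Short run: P = 275.91, Y = 2600.64. Long run: P = 322.14.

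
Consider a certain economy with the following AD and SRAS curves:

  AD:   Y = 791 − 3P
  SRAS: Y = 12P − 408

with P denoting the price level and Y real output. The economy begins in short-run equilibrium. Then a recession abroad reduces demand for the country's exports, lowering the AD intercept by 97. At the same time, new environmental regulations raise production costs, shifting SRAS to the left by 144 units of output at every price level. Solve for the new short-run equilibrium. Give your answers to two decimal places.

After both shocks: AD is Y = 694 − 3P and SRAS is Y = 12P − 552.
Setting them equal: 1246 = 15P, so P = 83.07.
Substituting into AD, Y = 444.80.

P = 83.07, Y = 444.80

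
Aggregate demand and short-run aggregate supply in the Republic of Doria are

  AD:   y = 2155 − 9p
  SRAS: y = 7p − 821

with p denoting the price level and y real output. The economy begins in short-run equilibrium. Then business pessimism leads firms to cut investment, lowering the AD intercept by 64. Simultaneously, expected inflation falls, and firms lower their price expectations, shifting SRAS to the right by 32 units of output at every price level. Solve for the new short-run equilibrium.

p = 180, y = 471

After both shocks: AD is y = 2091 − 9p and SRAS is y = 7p − 789.
Setting them equal: 2880 = 16p, so p = 180.
y = 2091 − 9·180 = 471.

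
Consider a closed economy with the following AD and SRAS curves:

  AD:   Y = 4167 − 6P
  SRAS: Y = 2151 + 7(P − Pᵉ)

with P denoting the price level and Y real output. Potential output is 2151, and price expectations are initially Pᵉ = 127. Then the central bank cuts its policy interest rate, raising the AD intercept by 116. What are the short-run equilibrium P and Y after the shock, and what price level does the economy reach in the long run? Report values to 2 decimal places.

Short run: P = 232.38, Y = 2888.69. Long run: P = 355.33.

AD shifts right: new AD is Y = 4283 − 6P. With Pᵉ = 127, SRAS is Y = 1262 + 7P.
Short run: 4283 − 6P = 1262 + 7P gives 3021 = 13P, so P = 232.38 and Y = 4283 − 6P = 2888.69.
Y = 2888.69 is above potential 2151; expectations adjust and SRAS shifts left until Y = 2151.
Long run: on the new AD curve, 2151 = 4283 − 6P gives P = 355.33.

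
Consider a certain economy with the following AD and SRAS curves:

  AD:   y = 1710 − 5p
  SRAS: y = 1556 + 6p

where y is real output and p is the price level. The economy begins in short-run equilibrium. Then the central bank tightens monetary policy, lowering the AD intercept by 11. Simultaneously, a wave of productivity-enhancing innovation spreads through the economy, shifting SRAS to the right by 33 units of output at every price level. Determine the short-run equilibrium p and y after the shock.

After both shocks: AD is y = 1699 − 5p and SRAS is y = 1589 + 6p.
Setting them equal: 110 = 11p, so p = 10.
y = 1699 − 5·10 = 1649.

p = 10, y = 1649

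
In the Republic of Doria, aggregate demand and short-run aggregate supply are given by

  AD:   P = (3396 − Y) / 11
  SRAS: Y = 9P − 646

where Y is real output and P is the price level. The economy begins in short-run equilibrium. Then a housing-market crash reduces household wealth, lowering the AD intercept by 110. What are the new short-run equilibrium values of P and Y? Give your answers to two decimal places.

P = 196.60, Y = 1123.40

This is a negative demand shock: AD shifts left.
New AD: Y = 3286 − 11P.
Set AD = SRAS: 3286 − 11P = 9P − 646, so 3932 = 20P and P = 196.60.
Substituting into AD, Y = 1123.40.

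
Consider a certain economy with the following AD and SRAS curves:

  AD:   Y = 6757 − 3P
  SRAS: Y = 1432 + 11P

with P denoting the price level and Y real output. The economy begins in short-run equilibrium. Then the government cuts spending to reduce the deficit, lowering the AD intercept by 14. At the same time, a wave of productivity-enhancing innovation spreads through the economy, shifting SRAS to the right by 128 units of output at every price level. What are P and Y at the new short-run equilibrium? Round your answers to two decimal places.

P = 370.21, Y = 5632.36

After both shocks: AD is Y = 6743 − 3P and SRAS is Y = 1560 + 11P.
Setting them equal: 5183 = 14P, so P = 370.21.
Substituting into AD, Y = 5632.36.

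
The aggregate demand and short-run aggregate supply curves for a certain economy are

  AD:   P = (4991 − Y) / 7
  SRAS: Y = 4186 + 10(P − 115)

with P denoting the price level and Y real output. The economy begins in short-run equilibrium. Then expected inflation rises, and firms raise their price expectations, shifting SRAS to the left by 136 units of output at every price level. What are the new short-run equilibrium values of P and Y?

P = 123, Y = 4130

This is a negative supply shock: SRAS shifts left.
New SRAS: Y = 2900 + 10P.
Set AD = SRAS: 4991 − 7P = 2900 + 10P, so 2091 = 17P and P = 123.
Y = 4991 − 7·123 = 4130.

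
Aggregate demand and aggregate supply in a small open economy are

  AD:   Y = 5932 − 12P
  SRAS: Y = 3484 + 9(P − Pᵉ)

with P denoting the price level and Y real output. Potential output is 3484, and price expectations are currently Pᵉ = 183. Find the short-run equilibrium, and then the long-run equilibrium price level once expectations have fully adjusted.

Short run: P = 195, Y = 3592. Long run: P = 204.

Short run: with Pᵉ = 183, SRAS is Y = 1837 + 9P. Setting AD = SRAS gives 4095 = 21P, so P = 195 and Y = 5932 − 12·195 = 3592.
Output 3592 is above potential 3484, so over time expected prices rise and SRAS shifts left until Y returns to 3484.
Long run: Y = 3484 on the AD curve gives 3484 = 5932 − 12P, so P = 204.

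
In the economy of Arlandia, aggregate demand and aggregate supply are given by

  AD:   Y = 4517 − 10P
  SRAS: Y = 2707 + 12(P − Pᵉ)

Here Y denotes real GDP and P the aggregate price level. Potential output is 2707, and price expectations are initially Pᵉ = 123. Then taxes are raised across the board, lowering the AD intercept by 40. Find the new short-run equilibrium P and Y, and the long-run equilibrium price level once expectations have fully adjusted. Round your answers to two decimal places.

Short run: P = 147.55, Y = 3001.55. Long run: P = 177.00.

AD shifts left: new AD is Y = 4477 − 10P. With Pᵉ = 123, SRAS is Y = 1231 + 12P.
Short run: 4477 − 10P = 1231 + 12P gives 3246 = 22P, so P = 147.55 and Y = 4477 − 10P = 3001.55.
Y = 3001.55 is above potential 2707; expectations adjust and SRAS shifts left until Y = 2707.
Long run: on the new AD curve, 2707 = 4477 − 10P gives P = 177.00.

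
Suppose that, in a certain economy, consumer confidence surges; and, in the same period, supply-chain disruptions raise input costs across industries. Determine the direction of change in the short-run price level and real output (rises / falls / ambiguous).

The first event is a positive demand shock: AD shifts right, which by itself pushes P up and Y up.
The second is an adverse supply shock: SRAS shifts left, which by itself pushes P up and Y down.
Both shocks push P up, so P rises. The two shocks push Y in opposite directions, so the effect on Y is ambiguous.

Price level: rises; output: ambiguous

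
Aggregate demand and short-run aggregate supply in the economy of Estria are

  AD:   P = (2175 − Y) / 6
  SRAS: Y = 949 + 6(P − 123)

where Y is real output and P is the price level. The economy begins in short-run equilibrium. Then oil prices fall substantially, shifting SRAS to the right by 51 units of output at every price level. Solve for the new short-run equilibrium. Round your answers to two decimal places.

This is a positive supply shock: SRAS shifts right.
New SRAS: Y = 262 + 6P.
Set AD = SRAS: 2175 − 6P = 262 + 6P, so 1913 = 12P and P = 159.42.
Substituting into AD, Y = 1218.50.

P = 159.42, Y = 1218.50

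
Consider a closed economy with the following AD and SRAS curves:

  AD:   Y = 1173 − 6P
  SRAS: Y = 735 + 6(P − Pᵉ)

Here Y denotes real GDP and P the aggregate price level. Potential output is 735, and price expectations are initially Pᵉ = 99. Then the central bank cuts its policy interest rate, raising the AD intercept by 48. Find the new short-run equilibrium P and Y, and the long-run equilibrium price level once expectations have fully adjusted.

Short run: P = 90, Y = 681. Long run: P = 81.

AD shifts right: new AD is Y = 1221 − 6P. With Pᵉ = 99, SRAS is Y = 141 + 6P.
Short run: 1221 − 6P = 141 + 6P gives 1080 = 12P, so P = 90 and Y = 1221 − 6·90 = 681.
Y = 681 is below potential 735; expectations adjust and SRAS shifts right until Y = 735.
Long run: on the new AD curve, 735 = 1221 − 6P gives P = 81.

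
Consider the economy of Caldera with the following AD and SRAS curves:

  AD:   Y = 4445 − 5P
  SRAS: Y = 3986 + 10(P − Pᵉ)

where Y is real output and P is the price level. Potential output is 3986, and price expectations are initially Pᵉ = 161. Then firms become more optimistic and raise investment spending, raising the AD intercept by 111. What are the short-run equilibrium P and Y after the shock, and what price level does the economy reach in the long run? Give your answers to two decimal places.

Short run: P = 145.33, Y = 3829.33. Long run: P = 114.00.

AD shifts right: new AD is Y = 4556 − 5P. With Pᵉ = 161, SRAS is Y = 2376 + 10P.
Short run: 4556 − 5P = 2376 + 10P gives 2180 = 15P, so P = 145.33 and Y = 4556 − 5P = 3829.33.
Y = 3829.33 is below potential 3986; expectations adjust and SRAS shifts right until Y = 3986.
Long run: on the new AD curve, 3986 = 4556 − 5P gives P = 114.00.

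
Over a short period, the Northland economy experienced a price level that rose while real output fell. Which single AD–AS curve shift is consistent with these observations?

P rose and Y fell. An AD shift moves P and Y in the same direction; an SRAS shift moves them in opposite directions.
Here P and Y moved in opposite directions, so the SRAS curve shifted.
Since Y fell, SRAS shifted left.

SRAS shifted left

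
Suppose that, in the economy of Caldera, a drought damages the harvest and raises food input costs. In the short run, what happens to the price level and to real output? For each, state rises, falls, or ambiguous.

Price level: rises; output: falls

This is an adverse supply shock: SRAS shifts left.
Moving along the downward-sloping AD curve, P rises and Y falls.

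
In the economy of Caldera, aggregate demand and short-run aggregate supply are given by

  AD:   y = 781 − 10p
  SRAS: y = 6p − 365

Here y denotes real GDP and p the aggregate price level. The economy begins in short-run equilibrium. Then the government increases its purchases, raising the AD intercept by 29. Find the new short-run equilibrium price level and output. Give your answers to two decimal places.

p = 73.44, y = 75.63

This is a positive demand shock: AD shifts right.
New AD: y = 810 − 10p.
Set AD = SRAS: 810 − 10p = 6p − 365, so 1175 = 16p and p = 73.44.
Substituting into AD, y = 75.63.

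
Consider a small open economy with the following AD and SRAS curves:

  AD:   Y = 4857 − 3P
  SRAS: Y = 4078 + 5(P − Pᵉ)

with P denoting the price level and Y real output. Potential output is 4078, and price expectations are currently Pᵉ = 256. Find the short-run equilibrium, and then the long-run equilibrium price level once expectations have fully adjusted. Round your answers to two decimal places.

Short run: P = 257.38, Y = 4084.88. Long run: P = 259.67.

Short run: with Pᵉ = 256, SRAS is Y = 2798 + 5P. Setting AD = SRAS gives 2059 = 8P, so P = 257.38 and Y = 4857 − 3P = 4084.88.
Output 4084.88 is above potential 4078, so over time expected prices rise and SRAS shifts left until Y returns to 4078.
Long run: Y = 4078 on the AD curve gives 4078 = 4857 − 3P, so P = 259.67.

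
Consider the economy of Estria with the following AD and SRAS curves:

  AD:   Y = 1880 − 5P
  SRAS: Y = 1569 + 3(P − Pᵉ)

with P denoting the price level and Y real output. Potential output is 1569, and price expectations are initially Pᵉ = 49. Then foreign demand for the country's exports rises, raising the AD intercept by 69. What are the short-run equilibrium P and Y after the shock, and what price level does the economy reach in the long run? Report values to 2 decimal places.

AD shifts right: new AD is Y = 1949 − 5P. With Pᵉ = 49, SRAS is Y = 1422 + 3P.
Short run: 1949 − 5P = 1422 + 3P gives 527 = 8P, so P = 65.88 and Y = 1949 − 5P = 1619.63.
Y = 1619.63 is above potential 1569; expectations adjust and SRAS shifts left until Y = 1569.
Long run: on the new AD curve, 1569 = 1949 − 5P gives P = 76.00.

Short run: P = 65.88, Y = 1619.63. Long run: P = 76.00.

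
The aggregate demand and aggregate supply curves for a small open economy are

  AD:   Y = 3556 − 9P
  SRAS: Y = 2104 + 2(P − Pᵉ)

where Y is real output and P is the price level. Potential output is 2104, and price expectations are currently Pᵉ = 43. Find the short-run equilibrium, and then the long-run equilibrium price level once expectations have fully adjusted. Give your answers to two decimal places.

Short run: P = 139.82, Y = 2297.64. Long run: P = 161.33.

Short run: with Pᵉ = 43, SRAS is Y = 2018 + 2P. Setting AD = SRAS gives 1538 = 11P, so P = 139.82 and Y = 3556 − 9P = 2297.64.
Output 2297.64 is above potential 2104, so over time expected prices rise and SRAS shifts left until Y returns to 2104.
Long run: Y = 2104 on the AD curve gives 2104 = 3556 − 9P, so P = 161.33.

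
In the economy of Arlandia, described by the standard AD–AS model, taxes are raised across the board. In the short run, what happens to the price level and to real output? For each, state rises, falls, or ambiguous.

Price level: falls; output: falls

This is a negative demand shock: AD shifts left.
Moving along the upward-sloping SRAS curve, P falls and Y falls.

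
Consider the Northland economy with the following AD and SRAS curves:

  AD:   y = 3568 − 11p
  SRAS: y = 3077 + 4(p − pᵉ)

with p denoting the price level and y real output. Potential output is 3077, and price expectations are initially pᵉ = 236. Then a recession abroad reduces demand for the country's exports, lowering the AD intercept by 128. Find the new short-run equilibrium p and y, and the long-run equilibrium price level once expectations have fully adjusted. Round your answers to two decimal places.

AD shifts left: new AD is y = 3440 − 11p. With pᵉ = 236, SRAS is y = 2133 + 4p.
Short run: 3440 − 11p = 2133 + 4p gives 1307 = 15p, so p = 87.13 and y = 3440 − 11p = 2481.53.
y = 2481.53 is below potential 3077; expectations adjust and SRAS shifts right until y = 3077.
Long run: on the new AD curve, 3077 = 3440 − 11p gives p = 33.00.

Short run: p = 87.13, y = 2481.53. Long run: p = 33.00.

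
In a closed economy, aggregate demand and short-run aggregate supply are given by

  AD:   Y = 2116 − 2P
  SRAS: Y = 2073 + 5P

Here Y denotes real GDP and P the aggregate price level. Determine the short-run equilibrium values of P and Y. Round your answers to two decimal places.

Set AD = SRAS: 2116 − 2P = 2073 + 5P, so 43 = 7P and P = 6.14.
Substituting into AD, Y = 2116 − 2P = 2103.71.

P = 6.14, Y = 2103.71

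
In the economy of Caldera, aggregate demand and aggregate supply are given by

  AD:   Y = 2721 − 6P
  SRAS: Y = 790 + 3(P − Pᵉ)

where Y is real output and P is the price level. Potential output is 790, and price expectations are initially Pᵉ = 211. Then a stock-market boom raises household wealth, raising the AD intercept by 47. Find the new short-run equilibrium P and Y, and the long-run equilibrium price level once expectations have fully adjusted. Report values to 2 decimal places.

Short run: P = 290.11, Y = 1027.33. Long run: P = 329.67.

AD shifts right: new AD is Y = 2768 − 6P. With Pᵉ = 211, SRAS is Y = 157 + 3P.
Short run: 2768 − 6P = 157 + 3P gives 2611 = 9P, so P = 290.11 and Y = 2768 − 6P = 1027.33.
Y = 1027.33 is above potential 790; expectations adjust and SRAS shifts left until Y = 790.
Long run: on the new AD curve, 790 = 2768 − 6P gives P = 329.67.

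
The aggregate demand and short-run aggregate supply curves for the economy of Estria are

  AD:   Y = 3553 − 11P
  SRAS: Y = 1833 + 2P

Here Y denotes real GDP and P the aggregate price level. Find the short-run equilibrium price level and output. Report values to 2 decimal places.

P = 132.31, Y = 2097.62

Set AD = SRAS: 3553 − 11P = 1833 + 2P, so 1720 = 13P and P = 132.31.
Substituting into AD, Y = 3553 − 11P = 2097.62.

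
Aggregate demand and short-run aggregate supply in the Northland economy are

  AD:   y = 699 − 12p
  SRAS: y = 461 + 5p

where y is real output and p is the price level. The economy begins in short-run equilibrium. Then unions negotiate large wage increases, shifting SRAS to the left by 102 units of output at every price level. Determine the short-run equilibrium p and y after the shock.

p = 20, y = 459

This is a negative supply shock: SRAS shifts left.
New SRAS: y = 359 + 5p.
Set AD = SRAS: 699 − 12p = 359 + 5p, so 340 = 17p and p = 20.
y = 699 − 12·20 = 459.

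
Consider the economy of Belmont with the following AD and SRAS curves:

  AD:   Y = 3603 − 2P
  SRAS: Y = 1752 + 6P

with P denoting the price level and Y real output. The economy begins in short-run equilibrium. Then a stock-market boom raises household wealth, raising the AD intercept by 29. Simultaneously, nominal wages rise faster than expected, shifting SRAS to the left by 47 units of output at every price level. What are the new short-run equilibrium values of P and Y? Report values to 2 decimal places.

After both shocks: AD is Y = 3632 − 2P and SRAS is Y = 1705 + 6P.
Setting them equal: 1927 = 8P, so P = 240.88.
Substituting into AD, Y = 3150.25.

P = 240.88, Y = 3150.25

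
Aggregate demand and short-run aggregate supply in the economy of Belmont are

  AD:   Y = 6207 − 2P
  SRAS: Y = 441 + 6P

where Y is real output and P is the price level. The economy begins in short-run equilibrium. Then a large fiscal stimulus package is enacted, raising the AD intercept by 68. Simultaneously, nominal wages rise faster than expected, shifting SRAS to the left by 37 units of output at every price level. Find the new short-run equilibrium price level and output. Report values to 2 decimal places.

After both shocks: AD is Y = 6275 − 2P and SRAS is Y = 404 + 6P.
Setting them equal: 5871 = 8P, so P = 733.88.
Substituting into AD, Y = 4807.25.

P = 733.88, Y = 4807.25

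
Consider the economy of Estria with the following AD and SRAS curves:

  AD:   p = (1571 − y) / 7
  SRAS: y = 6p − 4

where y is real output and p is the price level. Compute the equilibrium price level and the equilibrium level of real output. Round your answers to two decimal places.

p = 121.15, y = 722.92

Rearrange AD to y = 1571 − 7p.
Set AD = SRAS: 1571 − 7p = 6p − 4, so 1575 = 13p and p = 121.15.
Substituting into AD, y = 1571 − 7p = 722.92.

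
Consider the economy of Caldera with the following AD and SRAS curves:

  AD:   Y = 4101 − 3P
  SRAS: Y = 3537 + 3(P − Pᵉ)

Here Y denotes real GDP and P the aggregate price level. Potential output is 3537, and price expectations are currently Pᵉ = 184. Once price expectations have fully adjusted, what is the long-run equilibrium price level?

Short run: with Pᵉ = 184, SRAS is Y = 2985 + 3P. Setting AD = SRAS gives 1116 = 6P, so P = 186 and Y = 4101 − 3·186 = 3543.
Output 3543 is above potential 3537, so over time expected prices rise and SRAS shifts left until Y returns to 3537.
Long run: Y = 3537 on the AD curve gives 3537 = 4101 − 3P, so P = 188.

Long-run P = 188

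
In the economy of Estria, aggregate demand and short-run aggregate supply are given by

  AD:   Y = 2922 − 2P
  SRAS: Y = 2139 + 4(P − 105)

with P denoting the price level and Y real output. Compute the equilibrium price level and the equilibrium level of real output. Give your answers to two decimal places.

Write SRAS as Y = 2139 + 4P − 420 = 1719 + 4P.
Set AD = SRAS: 2922 − 2P = 1719 + 4P, so 1203 = 6P and P = 200.50.
Substituting into AD, Y = 2922 − 2P = 2521.00.

P = 200.50, Y = 2521.00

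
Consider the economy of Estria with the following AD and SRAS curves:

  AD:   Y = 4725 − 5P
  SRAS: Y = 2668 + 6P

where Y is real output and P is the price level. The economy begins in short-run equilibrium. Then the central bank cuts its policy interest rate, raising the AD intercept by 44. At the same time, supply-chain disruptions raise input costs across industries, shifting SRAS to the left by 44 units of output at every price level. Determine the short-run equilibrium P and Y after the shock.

After both shocks: AD is Y = 4769 − 5P and SRAS is Y = 2624 + 6P.
Setting them equal: 2145 = 11P, so P = 195.
Y = 4769 − 5·195 = 3794.

P = 195, Y = 3794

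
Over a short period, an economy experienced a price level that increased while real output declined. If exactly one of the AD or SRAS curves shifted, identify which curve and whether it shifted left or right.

SRAS shifted left

P rose and Y fell. An AD shift moves P and Y in the same direction; an SRAS shift moves them in opposite directions.
Here P and Y moved in opposite directions, so the SRAS curve shifted.
Since Y fell, SRAS shifted left.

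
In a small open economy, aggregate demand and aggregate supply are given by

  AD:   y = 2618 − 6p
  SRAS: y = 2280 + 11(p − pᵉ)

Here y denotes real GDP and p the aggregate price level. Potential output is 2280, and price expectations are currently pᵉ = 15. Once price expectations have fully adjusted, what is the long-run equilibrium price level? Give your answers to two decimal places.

Short run: with pᵉ = 15, SRAS is y = 2115 + 11p. Setting AD = SRAS gives 503 = 17p, so p = 29.59 and y = 2618 − 6p = 2440.47.
Output 2440.47 is above potential 2280, so over time expected prices rise and SRAS shifts left until y returns to 2280.
Long run: y = 2280 on the AD curve gives 2280 = 2618 − 6p, so p = 56.33.

Long-run p = 56.33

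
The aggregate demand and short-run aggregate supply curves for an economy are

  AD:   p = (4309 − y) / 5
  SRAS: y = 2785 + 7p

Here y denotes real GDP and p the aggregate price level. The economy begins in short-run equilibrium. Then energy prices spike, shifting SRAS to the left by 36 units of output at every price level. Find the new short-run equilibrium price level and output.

p = 130, y = 3659

This is a negative supply shock: SRAS shifts left.
New SRAS: y = 2749 + 7p.
Set AD = SRAS: 4309 − 5p = 2749 + 7p, so 1560 = 12p and p = 130.
y = 4309 − 5·130 = 3659.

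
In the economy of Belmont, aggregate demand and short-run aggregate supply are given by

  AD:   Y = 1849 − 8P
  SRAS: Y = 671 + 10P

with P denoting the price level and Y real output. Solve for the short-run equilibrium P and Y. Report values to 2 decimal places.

P = 65.44, Y = 1325.44

Set AD = SRAS: 1849 − 8P = 671 + 10P, so 1178 = 18P and P = 65.44.
Substituting into AD, Y = 1849 − 8P = 1325.44.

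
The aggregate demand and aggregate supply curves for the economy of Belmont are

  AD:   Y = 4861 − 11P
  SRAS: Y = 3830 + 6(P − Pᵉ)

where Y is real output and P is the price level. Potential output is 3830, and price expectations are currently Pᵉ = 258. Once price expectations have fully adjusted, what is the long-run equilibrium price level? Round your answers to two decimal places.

Long-run P = 93.73

Short run: with Pᵉ = 258, SRAS is Y = 2282 + 6P. Setting AD = SRAS gives 2579 = 17P, so P = 151.71 and Y = 4861 − 11P = 3192.24.
Output 3192.24 is below potential 3830, so over time expected prices fall and SRAS shifts right until Y returns to 3830.
Long run: Y = 3830 on the AD curve gives 3830 = 4861 − 11P, so P = 93.73.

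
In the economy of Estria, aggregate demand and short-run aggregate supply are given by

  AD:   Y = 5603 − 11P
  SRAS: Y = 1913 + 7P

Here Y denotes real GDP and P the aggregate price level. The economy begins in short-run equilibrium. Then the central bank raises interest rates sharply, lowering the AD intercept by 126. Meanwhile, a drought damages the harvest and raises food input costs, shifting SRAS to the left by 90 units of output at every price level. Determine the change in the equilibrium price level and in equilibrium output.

ΔP = -2, ΔY = -104

After both shocks: AD is Y = 5477 − 11P and SRAS is Y = 1823 + 7P.
Setting them equal: 3654 = 18P, so P = 203.
Y = 5477 − 11·203 = 3244.
Initially P = 205, Y = 3348, so ΔP = -2 and ΔY = -104.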